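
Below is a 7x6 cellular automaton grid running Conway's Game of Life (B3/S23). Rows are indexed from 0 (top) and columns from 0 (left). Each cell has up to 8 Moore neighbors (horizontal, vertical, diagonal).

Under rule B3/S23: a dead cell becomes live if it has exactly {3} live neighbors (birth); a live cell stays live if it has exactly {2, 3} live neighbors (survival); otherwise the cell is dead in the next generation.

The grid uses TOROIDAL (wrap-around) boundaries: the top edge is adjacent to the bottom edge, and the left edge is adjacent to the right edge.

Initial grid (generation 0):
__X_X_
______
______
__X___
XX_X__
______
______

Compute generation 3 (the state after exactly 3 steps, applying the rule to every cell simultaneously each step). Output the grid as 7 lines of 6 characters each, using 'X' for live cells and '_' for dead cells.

Simulating step by step:
Generation 0 (given above): 6 live cells
Generation 1: 4 live cells
______
______
______
_XX___
_XX___
______
______
Generation 2: 4 live cells
______
______
______
_XX___
_XX___
______
______
Generation 3: 4 live cells
(generation 3 grid is the final answer)

Answer: ______
______
______
_XX___
_XX___
______
______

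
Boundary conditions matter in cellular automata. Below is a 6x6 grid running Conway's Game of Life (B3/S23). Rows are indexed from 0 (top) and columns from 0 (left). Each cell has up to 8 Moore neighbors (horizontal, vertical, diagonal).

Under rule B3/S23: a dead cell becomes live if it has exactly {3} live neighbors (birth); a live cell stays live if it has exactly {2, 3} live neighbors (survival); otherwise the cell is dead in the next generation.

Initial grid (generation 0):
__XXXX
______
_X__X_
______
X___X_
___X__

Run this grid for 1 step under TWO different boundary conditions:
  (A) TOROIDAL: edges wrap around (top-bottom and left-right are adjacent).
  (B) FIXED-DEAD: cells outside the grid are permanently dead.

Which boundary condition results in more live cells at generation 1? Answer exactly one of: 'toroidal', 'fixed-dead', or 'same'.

Answer: toroidal

Derivation:
Under TOROIDAL boundary, generation 1:
__XXX_
__X__X
______
_____X
______
__X___
Population = 7

Under FIXED-DEAD boundary, generation 1:
___XX_
__X__X
______
______
______
______
Population = 4

Comparison: toroidal=7, fixed-dead=4 -> toroidal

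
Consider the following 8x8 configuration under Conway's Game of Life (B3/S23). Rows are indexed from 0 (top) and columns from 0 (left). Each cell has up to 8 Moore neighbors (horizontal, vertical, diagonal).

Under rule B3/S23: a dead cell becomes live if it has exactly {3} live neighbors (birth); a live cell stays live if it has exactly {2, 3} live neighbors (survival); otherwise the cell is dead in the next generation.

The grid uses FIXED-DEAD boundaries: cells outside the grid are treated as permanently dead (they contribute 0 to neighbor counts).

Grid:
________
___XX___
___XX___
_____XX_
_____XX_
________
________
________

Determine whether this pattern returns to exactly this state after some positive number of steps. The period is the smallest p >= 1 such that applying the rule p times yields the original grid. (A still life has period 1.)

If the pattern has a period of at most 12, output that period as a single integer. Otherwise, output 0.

Answer: 2

Derivation:
Simulating and comparing each generation to the original:
Gen 0 (original, given above): 8 live cells
Gen 1: 6 live cells, differs from original
Gen 2: 8 live cells, MATCHES original -> period = 2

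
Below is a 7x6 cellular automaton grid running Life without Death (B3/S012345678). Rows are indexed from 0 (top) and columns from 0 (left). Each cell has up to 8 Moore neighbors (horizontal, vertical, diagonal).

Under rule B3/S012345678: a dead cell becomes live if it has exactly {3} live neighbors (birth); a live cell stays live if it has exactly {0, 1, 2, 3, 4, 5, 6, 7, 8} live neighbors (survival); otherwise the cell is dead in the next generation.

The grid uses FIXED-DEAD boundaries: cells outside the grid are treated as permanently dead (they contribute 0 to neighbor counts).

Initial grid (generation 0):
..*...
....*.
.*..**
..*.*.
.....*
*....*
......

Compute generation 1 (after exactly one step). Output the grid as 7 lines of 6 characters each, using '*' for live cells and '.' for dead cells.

Answer: ..*...
...***
.*..**
..***.
....**
*....*
......

Derivation:
Simulating step by step:
Generation 0 (given above): 10 live cells
Generation 1: 14 live cells
(generation 1 grid is the final answer)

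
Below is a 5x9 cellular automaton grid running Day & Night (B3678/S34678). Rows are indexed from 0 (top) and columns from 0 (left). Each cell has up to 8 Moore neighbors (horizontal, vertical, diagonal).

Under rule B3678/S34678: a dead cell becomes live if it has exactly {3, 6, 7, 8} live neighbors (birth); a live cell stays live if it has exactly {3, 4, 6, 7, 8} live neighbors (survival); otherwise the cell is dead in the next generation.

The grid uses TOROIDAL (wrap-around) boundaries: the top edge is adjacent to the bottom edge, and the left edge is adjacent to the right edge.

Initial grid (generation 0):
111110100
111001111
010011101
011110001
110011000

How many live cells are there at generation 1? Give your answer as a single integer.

Answer: 28

Derivation:
Simulating step by step:
Generation 0 (given above): 27 live cells
Generation 1: 28 live cells
110111100
110001001
101010111
111101110
011101001
Population at generation 1: 28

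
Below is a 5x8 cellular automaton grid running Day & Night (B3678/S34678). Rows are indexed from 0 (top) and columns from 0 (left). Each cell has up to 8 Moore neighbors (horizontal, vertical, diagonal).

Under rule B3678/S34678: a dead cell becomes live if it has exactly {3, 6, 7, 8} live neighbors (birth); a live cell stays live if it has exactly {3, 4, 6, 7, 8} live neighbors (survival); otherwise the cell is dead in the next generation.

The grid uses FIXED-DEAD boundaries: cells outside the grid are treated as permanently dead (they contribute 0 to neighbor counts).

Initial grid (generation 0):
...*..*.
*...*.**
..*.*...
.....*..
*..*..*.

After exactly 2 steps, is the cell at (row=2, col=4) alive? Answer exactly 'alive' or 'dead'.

Simulating step by step:
Generation 0 (given above): 12 live cells
Generation 1: 6 live cells
.....*.*
........
...*..*.
...**...
........
Generation 2: 2 live cells
........
......*.
....*...
........
........

Cell (2,4) at generation 2: 1 -> alive

Answer: alive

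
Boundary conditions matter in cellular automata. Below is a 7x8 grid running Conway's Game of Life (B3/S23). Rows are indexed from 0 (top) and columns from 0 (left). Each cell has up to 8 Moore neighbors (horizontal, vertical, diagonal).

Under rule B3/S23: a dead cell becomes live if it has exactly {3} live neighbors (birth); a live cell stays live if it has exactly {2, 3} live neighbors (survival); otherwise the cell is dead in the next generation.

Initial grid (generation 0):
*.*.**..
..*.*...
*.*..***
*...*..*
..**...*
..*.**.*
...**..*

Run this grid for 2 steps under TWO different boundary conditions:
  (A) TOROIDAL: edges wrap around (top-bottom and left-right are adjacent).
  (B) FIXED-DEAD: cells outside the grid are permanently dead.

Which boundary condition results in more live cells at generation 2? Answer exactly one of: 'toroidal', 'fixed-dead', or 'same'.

Under TOROIDAL boundary, generation 2:
.......*
*.*.*.**
......**
*.*....*
..*..*.*
...*....
...*...*
Population = 17

Under FIXED-DEAD boundary, generation 2:
...***..
........
.......*
.**....*
.**..*.*
.**....*
...****.
Population = 18

Comparison: toroidal=17, fixed-dead=18 -> fixed-dead

Answer: fixed-dead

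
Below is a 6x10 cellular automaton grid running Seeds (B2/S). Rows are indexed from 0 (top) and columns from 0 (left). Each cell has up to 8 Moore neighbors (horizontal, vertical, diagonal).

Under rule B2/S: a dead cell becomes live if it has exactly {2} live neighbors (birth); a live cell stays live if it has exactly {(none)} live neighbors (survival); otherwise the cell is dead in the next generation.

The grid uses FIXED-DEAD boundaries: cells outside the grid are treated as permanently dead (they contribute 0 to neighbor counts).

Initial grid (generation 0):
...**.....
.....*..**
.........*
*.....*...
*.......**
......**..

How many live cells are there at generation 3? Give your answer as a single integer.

Simulating step by step:
Generation 0 (given above): 13 live cells
Generation 1: 12 live cells
.....*..**
...*......
.....***..
.*.....*..
.*...*....
.........*
Generation 2: 13 live cells
....*.....
.........*
..*.*...*.
*.*.*...*.
*.*...*.*.
..........
Generation 3: 9 live cells
..........
....**..*.
.....*.*..
..........
.....*...*
.*.....*..
Population at generation 3: 9

Answer: 9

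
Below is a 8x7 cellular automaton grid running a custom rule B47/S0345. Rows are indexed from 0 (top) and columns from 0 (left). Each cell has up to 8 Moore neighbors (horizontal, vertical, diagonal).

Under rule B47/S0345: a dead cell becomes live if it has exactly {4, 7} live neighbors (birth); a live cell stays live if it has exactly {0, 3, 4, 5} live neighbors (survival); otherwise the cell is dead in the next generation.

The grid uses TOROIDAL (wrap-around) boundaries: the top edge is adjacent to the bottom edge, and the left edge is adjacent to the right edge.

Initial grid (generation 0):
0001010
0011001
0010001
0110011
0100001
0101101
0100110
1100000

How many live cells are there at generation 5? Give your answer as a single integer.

Answer: 30

Derivation:
Simulating step by step:
Generation 0 (given above): 22 live cells
Generation 1: 22 live cells
0010000
0011000
1111011
0110011
0100001
0010100
0110110
0000100
Generation 2: 25 live cells
0001000
0011000
1101111
1110011
1110010
0111010
0000110
0001000
Generation 3: 26 live cells
0011000
0011000
1101111
0011010
1001110
0111011
0011100
0000100
Generation 4: 29 live cells
0011000
0111000
0101111
1111010
0101010
0110111
0011110
0010100
Generation 5: 30 live cells
0111000
0101000
0101111
1101110
0111010
0110011
0110110
0011100
Population at generation 5: 30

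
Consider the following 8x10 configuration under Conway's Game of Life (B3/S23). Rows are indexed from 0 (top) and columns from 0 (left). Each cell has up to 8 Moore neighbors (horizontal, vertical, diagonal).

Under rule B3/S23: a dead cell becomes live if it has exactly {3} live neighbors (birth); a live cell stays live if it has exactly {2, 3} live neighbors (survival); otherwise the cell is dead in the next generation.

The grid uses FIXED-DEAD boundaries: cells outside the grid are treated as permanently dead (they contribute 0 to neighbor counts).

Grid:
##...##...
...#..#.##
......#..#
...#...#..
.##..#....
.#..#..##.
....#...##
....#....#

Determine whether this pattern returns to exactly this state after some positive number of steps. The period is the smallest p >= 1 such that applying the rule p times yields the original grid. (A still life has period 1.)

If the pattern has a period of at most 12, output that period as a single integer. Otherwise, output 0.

Answer: 0

Derivation:
Simulating and comparing each generation to the original:
Gen 0 (original, given above): 24 live cells
Gen 1: 32 live cells, differs from original
Gen 2: 22 live cells, differs from original
Gen 3: 16 live cells, differs from original
Gen 4: 16 live cells, differs from original
Gen 5: 11 live cells, differs from original
Gen 6: 11 live cells, differs from original
Gen 7: 5 live cells, differs from original
Gen 8: 2 live cells, differs from original
Gen 9: 0 live cells, differs from original
Gen 10: 0 live cells, differs from original
Gen 11: 0 live cells, differs from original
Gen 12: 0 live cells, differs from original
No period found within 12 steps.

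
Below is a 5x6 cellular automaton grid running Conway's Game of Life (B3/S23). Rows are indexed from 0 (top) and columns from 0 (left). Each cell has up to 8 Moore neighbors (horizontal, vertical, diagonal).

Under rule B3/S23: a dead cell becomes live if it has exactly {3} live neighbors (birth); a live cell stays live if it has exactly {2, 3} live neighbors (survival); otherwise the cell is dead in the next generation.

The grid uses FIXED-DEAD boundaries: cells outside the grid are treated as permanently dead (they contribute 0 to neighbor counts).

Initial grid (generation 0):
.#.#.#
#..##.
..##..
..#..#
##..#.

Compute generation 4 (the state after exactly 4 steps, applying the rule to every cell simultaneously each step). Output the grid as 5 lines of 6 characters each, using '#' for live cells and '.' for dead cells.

Simulating step by step:
Generation 0 (given above): 13 live cells
Generation 1: 8 live cells
..##..
.#....
.##...
..#.#.
.#....
Generation 2: 8 live cells
..#...
.#.#..
.###..
..##..
......
Generation 3: 7 live cells
..#...
.#.#..
.#..#.
.#.#..
......
Generation 4: 8 live cells
(generation 4 grid is the final answer)

Answer: ..#...
.#.#..
##.##.
..#...
......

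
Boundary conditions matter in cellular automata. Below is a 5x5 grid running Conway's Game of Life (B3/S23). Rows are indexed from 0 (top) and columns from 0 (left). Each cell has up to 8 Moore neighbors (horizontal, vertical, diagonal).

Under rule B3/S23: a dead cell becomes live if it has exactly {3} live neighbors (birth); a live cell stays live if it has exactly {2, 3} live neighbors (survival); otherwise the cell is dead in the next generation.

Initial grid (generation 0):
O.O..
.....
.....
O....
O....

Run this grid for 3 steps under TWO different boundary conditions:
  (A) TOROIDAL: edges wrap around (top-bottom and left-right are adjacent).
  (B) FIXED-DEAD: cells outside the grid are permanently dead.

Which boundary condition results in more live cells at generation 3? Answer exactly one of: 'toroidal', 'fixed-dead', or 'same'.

Under TOROIDAL boundary, generation 3:
.....
.....
.....
.....
.....
Population = 0

Under FIXED-DEAD boundary, generation 3:
.....
.....
.....
.....
.....
Population = 0

Comparison: toroidal=0, fixed-dead=0 -> same

Answer: same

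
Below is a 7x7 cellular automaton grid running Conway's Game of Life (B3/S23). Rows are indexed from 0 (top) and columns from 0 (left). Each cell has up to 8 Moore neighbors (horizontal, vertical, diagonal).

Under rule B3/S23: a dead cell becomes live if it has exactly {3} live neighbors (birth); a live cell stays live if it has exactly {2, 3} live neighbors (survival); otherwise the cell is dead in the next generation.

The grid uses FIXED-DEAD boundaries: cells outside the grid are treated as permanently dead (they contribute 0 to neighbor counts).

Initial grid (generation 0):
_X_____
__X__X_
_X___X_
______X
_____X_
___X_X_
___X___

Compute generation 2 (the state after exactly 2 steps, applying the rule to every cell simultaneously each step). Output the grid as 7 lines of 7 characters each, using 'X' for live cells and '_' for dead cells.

Simulating step by step:
Generation 0 (given above): 10 live cells
Generation 1: 10 live cells
_______
_XX____
_____XX
_____XX
____XXX
_______
____X__
Generation 2: 5 live cells
(generation 2 grid is the final answer)

Answer: _______
_______
_____XX
_______
____X_X
____X__
_______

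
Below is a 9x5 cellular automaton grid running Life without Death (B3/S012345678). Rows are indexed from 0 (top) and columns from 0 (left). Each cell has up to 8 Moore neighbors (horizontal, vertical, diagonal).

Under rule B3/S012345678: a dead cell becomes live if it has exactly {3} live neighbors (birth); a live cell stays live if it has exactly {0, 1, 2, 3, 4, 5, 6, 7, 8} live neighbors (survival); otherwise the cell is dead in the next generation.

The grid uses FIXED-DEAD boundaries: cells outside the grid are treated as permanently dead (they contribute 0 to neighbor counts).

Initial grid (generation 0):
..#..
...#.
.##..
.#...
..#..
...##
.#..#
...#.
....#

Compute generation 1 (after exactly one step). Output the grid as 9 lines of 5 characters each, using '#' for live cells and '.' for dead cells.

Simulating step by step:
Generation 0 (given above): 12 live cells
Generation 1: 17 live cells
(generation 1 grid is the final answer)

Answer: ..#..
.#.#.
.##..
.#...
..##.
..###
.##.#
...##
....#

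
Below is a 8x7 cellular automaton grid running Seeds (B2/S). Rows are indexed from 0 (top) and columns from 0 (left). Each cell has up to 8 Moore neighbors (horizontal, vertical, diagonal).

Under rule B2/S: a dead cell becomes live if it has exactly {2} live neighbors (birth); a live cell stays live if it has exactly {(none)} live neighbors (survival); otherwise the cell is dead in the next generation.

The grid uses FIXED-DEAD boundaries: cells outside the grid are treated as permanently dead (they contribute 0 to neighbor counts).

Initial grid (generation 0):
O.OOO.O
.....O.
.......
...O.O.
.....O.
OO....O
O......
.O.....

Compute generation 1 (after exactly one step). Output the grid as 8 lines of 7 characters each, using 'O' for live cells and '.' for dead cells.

Simulating step by step:
Generation 0 (given above): 14 live cells
Generation 1: 13 live cells
(generation 1 grid is the final answer)

Answer: .O.....
.OO...O
.....OO
......O
OOO....
.....O.
..O....
O......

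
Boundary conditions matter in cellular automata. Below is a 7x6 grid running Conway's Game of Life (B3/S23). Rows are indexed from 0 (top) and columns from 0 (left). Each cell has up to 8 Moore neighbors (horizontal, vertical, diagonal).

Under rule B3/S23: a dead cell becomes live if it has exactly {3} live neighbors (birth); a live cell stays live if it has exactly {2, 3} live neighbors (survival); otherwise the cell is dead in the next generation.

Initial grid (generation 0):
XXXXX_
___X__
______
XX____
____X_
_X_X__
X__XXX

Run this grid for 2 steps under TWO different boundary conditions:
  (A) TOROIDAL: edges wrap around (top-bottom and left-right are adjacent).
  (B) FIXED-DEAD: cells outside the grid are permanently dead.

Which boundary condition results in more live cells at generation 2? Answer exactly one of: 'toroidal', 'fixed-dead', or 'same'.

Answer: toroidal

Derivation:
Under TOROIDAL boundary, generation 2:
XXX___
XXX___
______
_X____
X_XX__
X_XX__
X_X___
Population = 15

Under FIXED-DEAD boundary, generation 2:
_X__X_
_X__X_
______
_X____
_XXX__
______
__X_X_
Population = 10

Comparison: toroidal=15, fixed-dead=10 -> toroidal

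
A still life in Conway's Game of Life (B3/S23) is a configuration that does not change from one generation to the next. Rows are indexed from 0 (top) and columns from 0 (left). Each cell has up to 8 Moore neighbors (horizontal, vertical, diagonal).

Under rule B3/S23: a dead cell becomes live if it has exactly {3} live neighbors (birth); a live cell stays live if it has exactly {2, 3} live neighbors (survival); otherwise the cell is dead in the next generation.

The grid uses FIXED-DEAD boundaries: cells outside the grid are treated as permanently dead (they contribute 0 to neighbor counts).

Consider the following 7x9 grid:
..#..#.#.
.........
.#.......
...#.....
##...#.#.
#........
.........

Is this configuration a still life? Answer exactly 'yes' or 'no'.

Compute generation 1 and compare to generation 0 (given above):
Generation 1:
.........
.........
.........
###......
##.......
##.......
.........
Cell (0,2) differs: gen0=1 vs gen1=0 -> NOT a still life.

Answer: no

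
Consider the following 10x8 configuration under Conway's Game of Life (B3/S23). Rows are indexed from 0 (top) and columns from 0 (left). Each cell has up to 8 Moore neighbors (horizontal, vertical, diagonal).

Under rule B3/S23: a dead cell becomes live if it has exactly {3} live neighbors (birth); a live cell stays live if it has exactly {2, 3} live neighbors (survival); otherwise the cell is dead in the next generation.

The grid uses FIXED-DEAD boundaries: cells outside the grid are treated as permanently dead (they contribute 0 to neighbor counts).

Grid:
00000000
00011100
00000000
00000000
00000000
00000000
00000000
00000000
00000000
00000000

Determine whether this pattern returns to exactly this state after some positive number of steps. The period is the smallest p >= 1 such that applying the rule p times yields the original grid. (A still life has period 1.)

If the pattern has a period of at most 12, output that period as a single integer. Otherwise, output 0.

Answer: 2

Derivation:
Simulating and comparing each generation to the original:
Gen 0 (original, given above): 3 live cells
Gen 1: 3 live cells, differs from original
Gen 2: 3 live cells, MATCHES original -> period = 2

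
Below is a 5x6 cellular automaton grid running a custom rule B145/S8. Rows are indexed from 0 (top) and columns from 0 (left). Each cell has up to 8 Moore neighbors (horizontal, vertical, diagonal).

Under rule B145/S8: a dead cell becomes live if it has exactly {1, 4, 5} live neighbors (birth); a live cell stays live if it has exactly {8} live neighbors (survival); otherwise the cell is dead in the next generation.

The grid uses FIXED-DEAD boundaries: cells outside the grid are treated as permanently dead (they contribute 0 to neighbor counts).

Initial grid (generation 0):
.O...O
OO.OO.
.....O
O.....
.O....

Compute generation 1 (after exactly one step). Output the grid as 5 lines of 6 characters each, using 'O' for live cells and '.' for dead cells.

Simulating step by step:
Generation 0 (given above): 9 live cells
Generation 1: 4 live cells
(generation 1 grid is the final answer)

Answer: ......
......
......
..O.OO
..O...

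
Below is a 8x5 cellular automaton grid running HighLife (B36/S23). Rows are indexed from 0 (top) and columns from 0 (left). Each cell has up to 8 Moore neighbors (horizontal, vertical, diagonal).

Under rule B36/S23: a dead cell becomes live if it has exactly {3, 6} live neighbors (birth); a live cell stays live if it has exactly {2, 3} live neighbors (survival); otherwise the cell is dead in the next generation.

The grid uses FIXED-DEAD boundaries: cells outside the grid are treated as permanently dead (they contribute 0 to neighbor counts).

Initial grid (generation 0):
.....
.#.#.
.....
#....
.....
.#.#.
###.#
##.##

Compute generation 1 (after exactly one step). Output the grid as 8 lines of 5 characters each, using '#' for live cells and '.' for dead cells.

Answer: .....
.....
.....
.....
.....
##.#.
....#
#..##

Derivation:
Simulating step by step:
Generation 0 (given above): 13 live cells
Generation 1: 7 live cells
(generation 1 grid is the final answer)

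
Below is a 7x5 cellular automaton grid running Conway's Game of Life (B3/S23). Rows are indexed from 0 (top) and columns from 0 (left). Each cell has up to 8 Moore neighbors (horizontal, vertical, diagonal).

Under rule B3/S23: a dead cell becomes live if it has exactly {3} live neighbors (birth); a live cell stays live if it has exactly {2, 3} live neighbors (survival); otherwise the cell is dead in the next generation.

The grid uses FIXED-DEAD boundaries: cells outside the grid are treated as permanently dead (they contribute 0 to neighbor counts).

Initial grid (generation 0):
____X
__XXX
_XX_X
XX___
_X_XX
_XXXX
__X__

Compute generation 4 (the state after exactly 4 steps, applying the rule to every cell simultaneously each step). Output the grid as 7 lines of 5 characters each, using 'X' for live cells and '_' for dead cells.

Simulating step by step:
Generation 0 (given above): 17 live cells
Generation 1: 13 live cells
____X
_XX_X
X___X
X___X
____X
_X__X
_XX__
Generation 2: 14 live cells
___X_
_X__X
X___X
___XX
___XX
_XXX_
_XX__
Generation 3: 7 live cells
_____
___XX
____X
_____
_____
_X__X
_X_X_
Generation 4: 6 live cells
(generation 4 grid is the final answer)

Answer: _____
___XX
___XX
_____
_____
__X__
__X__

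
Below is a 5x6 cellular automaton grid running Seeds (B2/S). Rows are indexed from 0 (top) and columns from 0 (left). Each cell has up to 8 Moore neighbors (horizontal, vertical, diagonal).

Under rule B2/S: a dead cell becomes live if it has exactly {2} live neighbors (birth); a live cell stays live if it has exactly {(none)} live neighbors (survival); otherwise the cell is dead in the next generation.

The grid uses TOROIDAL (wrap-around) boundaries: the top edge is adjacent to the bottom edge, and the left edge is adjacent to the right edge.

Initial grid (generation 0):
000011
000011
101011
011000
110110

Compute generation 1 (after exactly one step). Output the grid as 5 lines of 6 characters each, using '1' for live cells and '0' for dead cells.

Simulating step by step:
Generation 0 (given above): 14 live cells
Generation 1: 3 live cells
(generation 1 grid is the final answer)

Answer: 011000
010000
000000
000000
000000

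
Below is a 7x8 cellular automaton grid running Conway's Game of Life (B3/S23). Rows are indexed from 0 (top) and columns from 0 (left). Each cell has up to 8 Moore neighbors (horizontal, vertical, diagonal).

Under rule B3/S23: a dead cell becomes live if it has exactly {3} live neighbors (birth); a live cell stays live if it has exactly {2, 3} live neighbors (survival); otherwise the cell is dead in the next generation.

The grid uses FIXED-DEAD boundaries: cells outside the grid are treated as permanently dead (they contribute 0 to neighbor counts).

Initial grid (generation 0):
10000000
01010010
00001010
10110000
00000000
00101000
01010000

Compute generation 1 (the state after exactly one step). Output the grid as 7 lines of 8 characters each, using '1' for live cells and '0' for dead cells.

Answer: 00000000
00000100
01001100
00010000
01100000
00110000
00110000

Derivation:
Simulating step by step:
Generation 0 (given above): 13 live cells
Generation 1: 11 live cells
(generation 1 grid is the final answer)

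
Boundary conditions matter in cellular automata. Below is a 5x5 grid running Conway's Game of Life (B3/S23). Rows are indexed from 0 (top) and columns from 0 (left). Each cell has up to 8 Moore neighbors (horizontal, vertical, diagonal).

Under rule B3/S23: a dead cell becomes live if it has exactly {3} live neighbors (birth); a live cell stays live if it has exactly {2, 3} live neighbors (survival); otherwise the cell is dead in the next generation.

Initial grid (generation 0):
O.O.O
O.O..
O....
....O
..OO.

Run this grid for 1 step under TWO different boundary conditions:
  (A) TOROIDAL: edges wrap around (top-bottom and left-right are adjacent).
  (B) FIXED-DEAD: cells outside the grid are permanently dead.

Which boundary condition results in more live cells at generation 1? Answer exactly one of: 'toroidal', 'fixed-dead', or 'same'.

Answer: toroidal

Derivation:
Under TOROIDAL boundary, generation 1:
O.O.O
O..O.
OO..O
...OO
OOO..
Population = 13

Under FIXED-DEAD boundary, generation 1:
...O.
O..O.
.O...
...O.
...O.
Population = 6

Comparison: toroidal=13, fixed-dead=6 -> toroidal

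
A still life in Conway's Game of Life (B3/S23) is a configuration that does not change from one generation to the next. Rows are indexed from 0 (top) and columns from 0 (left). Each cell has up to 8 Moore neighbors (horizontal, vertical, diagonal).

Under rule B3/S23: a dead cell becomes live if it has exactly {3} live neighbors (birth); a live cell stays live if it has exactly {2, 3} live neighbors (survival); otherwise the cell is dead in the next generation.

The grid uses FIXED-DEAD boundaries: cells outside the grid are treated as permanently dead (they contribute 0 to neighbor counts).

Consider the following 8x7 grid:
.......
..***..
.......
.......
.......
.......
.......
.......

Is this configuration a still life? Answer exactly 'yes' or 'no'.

Answer: no

Derivation:
Compute generation 1 and compare to generation 0 (given above):
Generation 1:
...*...
...*...
...*...
.......
.......
.......
.......
.......
Cell (0,3) differs: gen0=0 vs gen1=1 -> NOT a still life.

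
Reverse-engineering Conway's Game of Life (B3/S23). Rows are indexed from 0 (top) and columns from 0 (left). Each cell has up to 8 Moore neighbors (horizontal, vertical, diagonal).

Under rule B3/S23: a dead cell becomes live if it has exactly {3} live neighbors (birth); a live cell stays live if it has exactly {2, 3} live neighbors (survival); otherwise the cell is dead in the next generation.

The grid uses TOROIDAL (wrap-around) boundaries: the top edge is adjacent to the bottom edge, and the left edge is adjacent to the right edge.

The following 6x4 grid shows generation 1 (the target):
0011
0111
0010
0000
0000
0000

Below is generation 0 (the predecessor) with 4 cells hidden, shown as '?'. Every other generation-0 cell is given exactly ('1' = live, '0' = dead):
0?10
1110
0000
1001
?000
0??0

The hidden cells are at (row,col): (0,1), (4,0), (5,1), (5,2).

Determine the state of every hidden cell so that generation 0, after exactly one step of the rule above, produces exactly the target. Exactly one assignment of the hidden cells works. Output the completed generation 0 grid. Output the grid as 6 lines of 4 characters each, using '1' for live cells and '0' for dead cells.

Answer: 0010
1110
0000
1001
0000
0000

Derivation:
Hidden generation-0 cells (in order): (0,1), (4,0), (5,1), (5,2).
A hidden cell only influences target cells in its own 3x3 neighborhood. Try each of the 2^4 = 16 assignments, step the completed generation 0 forward once under B3/S23, and compare with the target:
  (0,1)=0 (4,0)=0 (5,1)=0 (5,2)=0 -> step reproduces the target at every cell -> ACCEPT
  (0,1)=0 (4,0)=0 (5,1)=0 (5,2)=1 -> step gives (0,3)='0' but target has '1' -> reject
  (0,1)=0 (4,0)=0 (5,1)=1 (5,2)=0 -> step gives (0,0)='1' but target has '0' -> reject
  (0,1)=0 (4,0)=0 (5,1)=1 (5,2)=1 -> step gives (0,0)='1' but target has '0' -> reject
  (0,1)=0 (4,0)=1 (5,1)=0 (5,2)=0 -> step gives (3,0)='1' but target has '0' -> reject
  (0,1)=0 (4,0)=1 (5,1)=0 (5,2)=1 -> step gives (0,3)='0' but target has '1' -> reject
  (0,1)=0 (4,0)=1 (5,1)=1 (5,2)=0 -> step gives (0,0)='1' but target has '0' -> reject
  (0,1)=0 (4,0)=1 (5,1)=1 (5,2)=1 -> step gives (0,0)='1' but target has '0' -> reject
  (0,1)=1 (4,0)=0 (5,1)=0 (5,2)=0 -> step gives (0,0)='1' but target has '0' -> reject
  (0,1)=1 (4,0)=0 (5,1)=0 (5,2)=1 -> step gives (0,0)='1' but target has '0' -> reject
  (0,1)=1 (4,0)=0 (5,1)=1 (5,2)=0 -> step gives (0,2)='0' but target has '1' -> reject
  (0,1)=1 (4,0)=0 (5,1)=1 (5,2)=1 -> step gives (0,2)='0' but target has '1' -> reject
  (0,1)=1 (4,0)=1 (5,1)=0 (5,2)=0 -> step gives (0,0)='1' but target has '0' -> reject
  (0,1)=1 (4,0)=1 (5,1)=0 (5,2)=1 -> step gives (0,0)='1' but target has '0' -> reject
  (0,1)=1 (4,0)=1 (5,1)=1 (5,2)=0 -> step gives (0,2)='0' but target has '1' -> reject
  (0,1)=1 (4,0)=1 (5,1)=1 (5,2)=1 -> step gives (0,2)='0' but target has '1' -> reject
Unique solution: (0,1)=dead, (4,0)=dead, (5,1)=dead, (5,2)=dead.
Check: live-neighbor counts of every cell in the completed generation 0:
2423
1323
4434
1111
2112
0111
Applying B3/S23 to generation 0 with these counts gives:
0011
0111
0010
0000
0000
0000
which matches the target exactly.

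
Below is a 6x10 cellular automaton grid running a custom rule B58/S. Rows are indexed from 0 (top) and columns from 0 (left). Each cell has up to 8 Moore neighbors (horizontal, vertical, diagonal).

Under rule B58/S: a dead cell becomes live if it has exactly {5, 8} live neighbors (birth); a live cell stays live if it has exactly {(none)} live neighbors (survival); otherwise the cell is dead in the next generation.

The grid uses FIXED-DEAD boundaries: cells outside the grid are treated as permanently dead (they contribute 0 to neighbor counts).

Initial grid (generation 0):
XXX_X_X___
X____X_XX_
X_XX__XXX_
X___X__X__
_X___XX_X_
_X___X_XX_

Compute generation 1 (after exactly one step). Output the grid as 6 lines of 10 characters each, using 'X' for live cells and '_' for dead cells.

Answer: __________
______X___
__________
______X___
_______X__
__________

Derivation:
Simulating step by step:
Generation 0 (given above): 26 live cells
Generation 1: 3 live cells
(generation 1 grid is the final answer)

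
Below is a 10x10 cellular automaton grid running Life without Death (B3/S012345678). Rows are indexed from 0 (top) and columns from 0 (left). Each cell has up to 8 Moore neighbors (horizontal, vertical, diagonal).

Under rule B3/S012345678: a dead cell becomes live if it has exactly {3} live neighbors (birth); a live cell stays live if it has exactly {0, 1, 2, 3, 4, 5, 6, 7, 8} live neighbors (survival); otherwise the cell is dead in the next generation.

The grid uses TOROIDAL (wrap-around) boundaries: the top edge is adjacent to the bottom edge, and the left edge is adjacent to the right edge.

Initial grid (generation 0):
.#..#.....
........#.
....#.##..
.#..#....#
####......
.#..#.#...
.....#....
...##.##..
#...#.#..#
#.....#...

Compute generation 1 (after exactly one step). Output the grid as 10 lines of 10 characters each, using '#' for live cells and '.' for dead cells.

Answer: .#..#.....
.....#.##.
....#####.
.#..##...#
######....
##.####...
...#.#.#..
...##.##..
#..##.#..#
##....#..#

Derivation:
Simulating step by step:
Generation 0 (given above): 27 live cells
Generation 1: 42 live cells
(generation 1 grid is the final answer)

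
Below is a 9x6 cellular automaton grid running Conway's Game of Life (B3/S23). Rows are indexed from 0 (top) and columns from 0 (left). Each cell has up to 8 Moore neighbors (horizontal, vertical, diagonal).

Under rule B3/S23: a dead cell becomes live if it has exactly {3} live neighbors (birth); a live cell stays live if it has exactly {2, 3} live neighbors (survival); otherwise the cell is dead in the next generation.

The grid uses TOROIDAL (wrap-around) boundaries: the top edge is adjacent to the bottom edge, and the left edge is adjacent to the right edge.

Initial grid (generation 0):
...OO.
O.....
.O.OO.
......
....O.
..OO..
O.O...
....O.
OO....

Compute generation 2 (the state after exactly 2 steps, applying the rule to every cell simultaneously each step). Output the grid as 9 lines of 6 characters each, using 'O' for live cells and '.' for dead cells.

Simulating step by step:
Generation 0 (given above): 14 live cells
Generation 1: 18 live cells
OO...O
..O..O
......
...OO.
...O..
.OOO..
.OO...
O....O
...OOO
Generation 2: 18 live cells
(generation 2 grid is the final answer)

Answer: .OOO..
.O...O
...OO.
...OO.
......
.O.O..
...O..
OOOO.O
.O....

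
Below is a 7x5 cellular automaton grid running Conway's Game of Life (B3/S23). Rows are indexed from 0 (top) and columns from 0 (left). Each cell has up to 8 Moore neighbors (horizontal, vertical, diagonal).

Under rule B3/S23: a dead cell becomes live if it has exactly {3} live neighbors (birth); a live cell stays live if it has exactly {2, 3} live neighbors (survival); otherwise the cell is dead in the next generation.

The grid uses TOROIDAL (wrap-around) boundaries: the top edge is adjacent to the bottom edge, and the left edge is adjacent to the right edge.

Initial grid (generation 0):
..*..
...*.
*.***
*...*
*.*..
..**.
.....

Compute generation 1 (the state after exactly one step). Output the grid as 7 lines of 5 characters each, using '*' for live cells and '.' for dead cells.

Answer: .....
.*...
***..
..*..
*.*..
.***.
..**.

Derivation:
Simulating step by step:
Generation 0 (given above): 12 live cells
Generation 1: 12 live cells
(generation 1 grid is the final answer)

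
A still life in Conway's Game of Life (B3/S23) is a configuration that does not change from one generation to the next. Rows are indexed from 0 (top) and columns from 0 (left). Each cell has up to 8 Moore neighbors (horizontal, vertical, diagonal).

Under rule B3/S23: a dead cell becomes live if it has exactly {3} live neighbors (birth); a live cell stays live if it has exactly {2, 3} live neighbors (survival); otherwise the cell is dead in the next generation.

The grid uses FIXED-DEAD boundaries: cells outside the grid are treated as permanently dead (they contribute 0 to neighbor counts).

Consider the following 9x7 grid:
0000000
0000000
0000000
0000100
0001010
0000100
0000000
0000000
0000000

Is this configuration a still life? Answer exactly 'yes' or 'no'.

Answer: yes

Derivation:
Compute generation 1 and compare to generation 0 (given above):
Generation 1:
0000000
0000000
0000000
0000100
0001010
0000100
0000000
0000000
0000000
The grids are IDENTICAL -> still life.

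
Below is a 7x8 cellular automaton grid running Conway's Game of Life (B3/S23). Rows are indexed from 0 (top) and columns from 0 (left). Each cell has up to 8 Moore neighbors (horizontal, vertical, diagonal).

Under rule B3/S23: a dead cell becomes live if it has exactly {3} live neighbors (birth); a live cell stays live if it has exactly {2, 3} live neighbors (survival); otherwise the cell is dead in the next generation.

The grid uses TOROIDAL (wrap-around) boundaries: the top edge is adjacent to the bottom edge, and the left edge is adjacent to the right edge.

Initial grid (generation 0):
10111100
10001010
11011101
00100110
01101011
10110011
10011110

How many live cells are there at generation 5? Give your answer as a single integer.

Answer: 6

Derivation:
Simulating step by step:
Generation 0 (given above): 32 live cells
Generation 1: 9 live cells
10100000
00000010
11110000
00000000
00001000
00000000
10000000
Generation 2: 11 live cells
01000001
10010001
01100000
01110000
00000000
00000000
01000000
Generation 3: 8 live cells
01100001
00000001
00000000
01010000
00100000
00000000
10000000
Generation 4: 7 live cells
01000001
10000000
00000000
00100000
00100000
00000000
11000000
Generation 5: 6 live cells
01000001
10000000
00000000
00000000
00000000
01000000
11000000
Population at generation 5: 6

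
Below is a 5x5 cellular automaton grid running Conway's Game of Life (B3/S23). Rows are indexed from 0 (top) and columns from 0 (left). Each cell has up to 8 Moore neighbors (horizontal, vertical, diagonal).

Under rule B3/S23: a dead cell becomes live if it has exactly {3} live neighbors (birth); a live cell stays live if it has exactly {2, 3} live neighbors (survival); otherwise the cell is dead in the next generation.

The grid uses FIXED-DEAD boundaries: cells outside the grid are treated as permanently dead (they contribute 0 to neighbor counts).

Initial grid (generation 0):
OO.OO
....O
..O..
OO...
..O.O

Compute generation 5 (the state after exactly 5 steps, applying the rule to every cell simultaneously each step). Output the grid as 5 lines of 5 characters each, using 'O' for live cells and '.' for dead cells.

Simulating step by step:
Generation 0 (given above): 10 live cells
Generation 1: 10 live cells
...OO
.OO.O
.O...
.OOO.
.O...
Generation 2: 10 live cells
..OOO
.OO.O
O....
OO...
.O...
Generation 3: 12 live cells
.OO.O
.OO.O
O.O..
OO...
OO...
Generation 4: 9 live cells
.OO..
O....
O.OO.
..O..
OO...
Generation 5: 9 live cells
(generation 5 grid is the final answer)

Answer: .O...
O..O.
..OO.
O.OO.
.O...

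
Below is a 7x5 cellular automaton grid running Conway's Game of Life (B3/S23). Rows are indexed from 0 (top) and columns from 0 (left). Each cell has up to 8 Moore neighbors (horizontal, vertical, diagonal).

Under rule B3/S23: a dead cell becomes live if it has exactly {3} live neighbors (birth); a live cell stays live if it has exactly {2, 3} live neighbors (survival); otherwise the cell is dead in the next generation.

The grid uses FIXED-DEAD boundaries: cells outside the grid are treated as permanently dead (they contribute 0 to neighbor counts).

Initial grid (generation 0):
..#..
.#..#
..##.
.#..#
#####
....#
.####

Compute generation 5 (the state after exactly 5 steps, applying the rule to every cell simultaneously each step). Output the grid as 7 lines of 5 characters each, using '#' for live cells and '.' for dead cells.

Answer: .....
##.##
#...#
#..#.
#.#.#
..##.
...#.

Derivation:
Simulating step by step:
Generation 0 (given above): 17 live cells
Generation 1: 15 live cells
.....
.#...
.####
#...#
###.#
#....
..###
Generation 2: 14 live cells
.....
.#.#.
#####
#...#
#..#.
#...#
...#.
Generation 3: 14 live cells
.....
##.##
#...#
#...#
##.##
...##
.....
Generation 4: 14 live cells
.....
##.##
#...#
#...#
###..
..###
.....
Generation 5: 14 live cells
(generation 5 grid is the final answer)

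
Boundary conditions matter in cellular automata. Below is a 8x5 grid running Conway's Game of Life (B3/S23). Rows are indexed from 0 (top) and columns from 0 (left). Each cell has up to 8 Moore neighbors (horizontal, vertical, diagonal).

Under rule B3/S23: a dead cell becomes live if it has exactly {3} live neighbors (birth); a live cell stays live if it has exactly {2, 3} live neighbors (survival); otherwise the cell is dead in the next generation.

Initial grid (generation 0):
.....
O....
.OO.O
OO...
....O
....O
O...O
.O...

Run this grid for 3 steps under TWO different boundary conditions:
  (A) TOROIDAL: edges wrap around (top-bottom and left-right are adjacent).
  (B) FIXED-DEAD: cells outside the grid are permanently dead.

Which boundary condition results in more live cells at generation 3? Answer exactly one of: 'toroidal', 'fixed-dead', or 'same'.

Answer: toroidal

Derivation:
Under TOROIDAL boundary, generation 3:
.....
.O..O
..OOO
O..O.
..OO.
....O
O..O.
.....
Population = 12

Under FIXED-DEAD boundary, generation 3:
.....
.....
.O.O.
OO.OO
.O.O.
.....
.....
.....
Population = 8

Comparison: toroidal=12, fixed-dead=8 -> toroidal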